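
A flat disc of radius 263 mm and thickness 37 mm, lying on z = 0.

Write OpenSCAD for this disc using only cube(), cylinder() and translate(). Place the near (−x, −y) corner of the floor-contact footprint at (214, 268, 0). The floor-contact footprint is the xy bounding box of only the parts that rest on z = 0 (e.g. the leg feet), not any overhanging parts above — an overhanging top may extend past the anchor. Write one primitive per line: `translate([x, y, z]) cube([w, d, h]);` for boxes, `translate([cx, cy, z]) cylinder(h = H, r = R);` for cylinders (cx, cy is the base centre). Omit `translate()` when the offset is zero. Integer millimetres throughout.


translate([477, 531, 0]) cylinder(h = 37, r = 263);


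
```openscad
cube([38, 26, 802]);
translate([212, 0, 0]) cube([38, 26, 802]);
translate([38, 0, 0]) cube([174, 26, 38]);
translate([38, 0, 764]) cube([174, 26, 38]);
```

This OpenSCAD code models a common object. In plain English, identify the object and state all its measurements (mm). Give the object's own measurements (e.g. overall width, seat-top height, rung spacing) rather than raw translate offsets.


A rectangular picture frame lying in the x–z plane (depth along y). The opening is 174 mm wide (x) by 726 mm tall (z), surrounded by a border 38 mm wide on all four sides. The frame is 26 mm deep and is made of two full-height vertical stiles with two horizontal rails fitted between them.


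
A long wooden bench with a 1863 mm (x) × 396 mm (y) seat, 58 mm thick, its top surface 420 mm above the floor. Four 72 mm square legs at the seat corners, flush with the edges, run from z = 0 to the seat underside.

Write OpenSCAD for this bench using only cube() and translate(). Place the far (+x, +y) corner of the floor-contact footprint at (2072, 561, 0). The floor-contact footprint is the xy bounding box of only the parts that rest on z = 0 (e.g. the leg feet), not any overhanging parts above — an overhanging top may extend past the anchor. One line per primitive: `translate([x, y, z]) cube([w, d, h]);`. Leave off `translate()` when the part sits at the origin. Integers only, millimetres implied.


// leg_h = 420 − 58 = 362
translate([209, 165, 362]) cube([1863, 396, 58]);
translate([209, 165, 0]) cube([72, 72, 362]);
translate([209, 489, 0]) cube([72, 72, 362]);
translate([2000, 165, 0]) cube([72, 72, 362]);
translate([2000, 489, 0]) cube([72, 72, 362]);


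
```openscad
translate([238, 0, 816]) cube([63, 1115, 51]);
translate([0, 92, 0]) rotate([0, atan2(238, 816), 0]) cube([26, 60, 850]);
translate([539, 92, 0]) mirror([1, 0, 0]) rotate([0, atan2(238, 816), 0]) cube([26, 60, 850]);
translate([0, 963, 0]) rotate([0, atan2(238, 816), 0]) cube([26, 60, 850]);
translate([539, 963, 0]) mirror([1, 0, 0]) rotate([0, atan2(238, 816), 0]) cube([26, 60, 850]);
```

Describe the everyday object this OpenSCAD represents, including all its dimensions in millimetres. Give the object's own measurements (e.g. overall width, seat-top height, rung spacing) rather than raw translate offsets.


A sawhorse. A 63×1115×51 mm beam (x, y, z) sits on two A-frame leg pairs. Each pair is two raked legs of 26×60 mm section (60 mm along y) splaying symmetrically in x. Each leg rises 816 mm vertically over 238 mm of horizontal reach and is 850 mm long along its own axis. Every leg's outer bottom edge rests on the floor and its outer top edge meets a bottom edge of the beam — the left legs (tilting toward +x) meet the beam's −x bottom edge, the right legs (their mirror images, tilting toward −x) meet its +x bottom edge — so the leg tops tuck under the beam, the beam's underside is 816 mm above the floor, and the feet are 539 mm apart outside-to-outside with the beam centred between them. The two leg pairs are set in 92 mm from either end of the beam.


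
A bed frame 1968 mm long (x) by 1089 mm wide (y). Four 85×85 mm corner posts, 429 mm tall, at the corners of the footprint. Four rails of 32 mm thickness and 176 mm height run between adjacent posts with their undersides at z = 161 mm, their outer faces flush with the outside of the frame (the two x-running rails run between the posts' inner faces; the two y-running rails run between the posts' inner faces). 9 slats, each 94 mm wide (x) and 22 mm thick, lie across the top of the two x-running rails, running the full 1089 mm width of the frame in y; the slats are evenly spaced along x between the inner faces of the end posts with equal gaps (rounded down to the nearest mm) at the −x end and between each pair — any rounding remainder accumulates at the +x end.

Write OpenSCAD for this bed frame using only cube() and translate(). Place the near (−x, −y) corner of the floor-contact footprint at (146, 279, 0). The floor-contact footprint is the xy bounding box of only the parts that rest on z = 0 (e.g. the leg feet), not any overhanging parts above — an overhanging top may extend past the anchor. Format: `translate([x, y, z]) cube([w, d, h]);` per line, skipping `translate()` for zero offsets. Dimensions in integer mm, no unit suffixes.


// slat z = rail_z + rail_h = 161 + 176 = 337
// slat gap = ⌊(1798 − 9·94) / 10⌋ = 95
translate([146, 279, 0]) cube([85, 85, 429]);
translate([146, 1283, 0]) cube([85, 85, 429]);
translate([2029, 279, 0]) cube([85, 85, 429]);
translate([2029, 1283, 0]) cube([85, 85, 429]);
translate([231, 279, 161]) cube([1798, 32, 176]);
translate([231, 1336, 161]) cube([1798, 32, 176]);
translate([146, 364, 161]) cube([32, 919, 176]);
translate([2082, 364, 161]) cube([32, 919, 176]);
translate([326, 279, 337]) cube([94, 1089, 22]);
translate([515, 279, 337]) cube([94, 1089, 22]);
translate([704, 279, 337]) cube([94, 1089, 22]);
translate([893, 279, 337]) cube([94, 1089, 22]);
translate([1082, 279, 337]) cube([94, 1089, 22]);
translate([1271, 279, 337]) cube([94, 1089, 22]);
translate([1460, 279, 337]) cube([94, 1089, 22]);
translate([1649, 279, 337]) cube([94, 1089, 22]);
translate([1838, 279, 337]) cube([94, 1089, 22]);


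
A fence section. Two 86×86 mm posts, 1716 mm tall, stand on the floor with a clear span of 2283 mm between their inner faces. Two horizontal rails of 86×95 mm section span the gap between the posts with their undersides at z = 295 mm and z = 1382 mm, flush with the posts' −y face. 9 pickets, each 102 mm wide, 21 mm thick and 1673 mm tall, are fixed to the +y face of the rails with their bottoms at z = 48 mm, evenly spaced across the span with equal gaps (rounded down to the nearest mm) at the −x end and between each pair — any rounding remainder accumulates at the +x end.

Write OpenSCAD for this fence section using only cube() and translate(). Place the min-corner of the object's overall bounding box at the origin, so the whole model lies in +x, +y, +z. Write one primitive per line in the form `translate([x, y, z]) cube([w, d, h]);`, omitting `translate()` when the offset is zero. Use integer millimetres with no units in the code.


cube([86, 86, 1716]);
translate([2369, 0, 0]) cube([86, 86, 1716]);
translate([86, 0, 295]) cube([2283, 86, 95]);
translate([86, 0, 1382]) cube([2283, 86, 95]);
translate([222, 86, 48]) cube([102, 21, 1673]);
translate([460, 86, 48]) cube([102, 21, 1673]);
translate([698, 86, 48]) cube([102, 21, 1673]);
translate([936, 86, 48]) cube([102, 21, 1673]);
translate([1174, 86, 48]) cube([102, 21, 1673]);
translate([1412, 86, 48]) cube([102, 21, 1673]);
translate([1650, 86, 48]) cube([102, 21, 1673]);
translate([1888, 86, 48]) cube([102, 21, 1673]);
translate([2126, 86, 48]) cube([102, 21, 1673]);


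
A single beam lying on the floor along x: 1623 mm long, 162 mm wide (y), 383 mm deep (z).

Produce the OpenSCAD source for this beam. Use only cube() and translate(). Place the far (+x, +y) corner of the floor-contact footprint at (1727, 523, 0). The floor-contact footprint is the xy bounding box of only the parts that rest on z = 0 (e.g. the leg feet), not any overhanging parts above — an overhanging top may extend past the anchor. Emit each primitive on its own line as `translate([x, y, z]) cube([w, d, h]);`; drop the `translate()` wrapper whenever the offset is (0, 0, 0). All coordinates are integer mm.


translate([104, 361, 0]) cube([1623, 162, 383]);


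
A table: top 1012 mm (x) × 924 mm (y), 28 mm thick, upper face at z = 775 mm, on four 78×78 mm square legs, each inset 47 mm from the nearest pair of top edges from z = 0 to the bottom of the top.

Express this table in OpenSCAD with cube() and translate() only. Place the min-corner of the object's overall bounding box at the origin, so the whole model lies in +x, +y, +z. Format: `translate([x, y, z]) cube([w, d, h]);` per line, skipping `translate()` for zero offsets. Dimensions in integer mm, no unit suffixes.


translate([0, 0, 747]) cube([1012, 924, 28]);
translate([47, 47, 0]) cube([78, 78, 747]);
translate([887, 47, 0]) cube([78, 78, 747]);
translate([47, 799, 0]) cube([78, 78, 747]);
translate([887, 799, 0]) cube([78, 78, 747]);


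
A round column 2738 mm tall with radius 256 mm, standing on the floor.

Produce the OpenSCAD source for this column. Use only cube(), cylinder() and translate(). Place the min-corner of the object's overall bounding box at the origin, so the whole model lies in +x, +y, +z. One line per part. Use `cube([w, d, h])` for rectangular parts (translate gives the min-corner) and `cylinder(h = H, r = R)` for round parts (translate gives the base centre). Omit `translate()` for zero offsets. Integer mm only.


translate([256, 256, 0]) cylinder(h = 2738, r = 256);


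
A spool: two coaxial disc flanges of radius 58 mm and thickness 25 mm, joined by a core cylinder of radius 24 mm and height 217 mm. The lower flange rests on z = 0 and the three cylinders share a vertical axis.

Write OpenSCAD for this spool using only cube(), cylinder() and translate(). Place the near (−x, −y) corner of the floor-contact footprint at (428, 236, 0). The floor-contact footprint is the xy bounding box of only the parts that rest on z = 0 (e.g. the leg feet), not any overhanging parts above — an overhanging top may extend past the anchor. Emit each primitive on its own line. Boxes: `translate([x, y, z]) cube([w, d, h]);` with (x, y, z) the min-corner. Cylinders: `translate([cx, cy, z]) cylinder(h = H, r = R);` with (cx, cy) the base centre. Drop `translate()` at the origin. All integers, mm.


translate([486, 294, 0]) cylinder(h = 25, r = 58);
translate([486, 294, 25]) cylinder(h = 217, r = 24);
translate([486, 294, 242]) cylinder(h = 25, r = 58);


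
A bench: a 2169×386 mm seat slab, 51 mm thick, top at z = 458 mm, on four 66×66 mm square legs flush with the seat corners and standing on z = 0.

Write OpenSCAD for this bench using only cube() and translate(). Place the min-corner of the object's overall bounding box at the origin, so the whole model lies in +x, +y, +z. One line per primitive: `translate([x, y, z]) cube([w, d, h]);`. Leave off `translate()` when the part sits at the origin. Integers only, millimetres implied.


// leg_h = 458 − 51 = 407
translate([0, 0, 407]) cube([2169, 386, 51]);
cube([66, 66, 407]);
translate([0, 320, 0]) cube([66, 66, 407]);
translate([2103, 0, 0]) cube([66, 66, 407]);
translate([2103, 320, 0]) cube([66, 66, 407]);


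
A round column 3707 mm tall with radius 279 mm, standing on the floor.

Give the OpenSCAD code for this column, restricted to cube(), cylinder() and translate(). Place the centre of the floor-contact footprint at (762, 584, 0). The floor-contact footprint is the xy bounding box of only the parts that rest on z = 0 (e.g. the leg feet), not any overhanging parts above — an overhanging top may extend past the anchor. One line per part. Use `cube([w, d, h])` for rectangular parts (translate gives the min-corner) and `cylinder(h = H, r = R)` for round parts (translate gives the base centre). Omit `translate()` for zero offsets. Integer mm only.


translate([762, 584, 0]) cylinder(h = 3707, r = 279);


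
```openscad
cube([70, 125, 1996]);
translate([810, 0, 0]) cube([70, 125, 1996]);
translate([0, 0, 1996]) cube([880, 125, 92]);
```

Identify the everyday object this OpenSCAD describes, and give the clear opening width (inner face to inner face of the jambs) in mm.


A door frame. The clear opening width is 740 mm.

Two 1996 mm tall posts with a header on top — a door frame. The left jamb is 70 mm wide at x = 0; the right jamb starts at x = 810. The clear opening is 810 − 70 = 740 mm.


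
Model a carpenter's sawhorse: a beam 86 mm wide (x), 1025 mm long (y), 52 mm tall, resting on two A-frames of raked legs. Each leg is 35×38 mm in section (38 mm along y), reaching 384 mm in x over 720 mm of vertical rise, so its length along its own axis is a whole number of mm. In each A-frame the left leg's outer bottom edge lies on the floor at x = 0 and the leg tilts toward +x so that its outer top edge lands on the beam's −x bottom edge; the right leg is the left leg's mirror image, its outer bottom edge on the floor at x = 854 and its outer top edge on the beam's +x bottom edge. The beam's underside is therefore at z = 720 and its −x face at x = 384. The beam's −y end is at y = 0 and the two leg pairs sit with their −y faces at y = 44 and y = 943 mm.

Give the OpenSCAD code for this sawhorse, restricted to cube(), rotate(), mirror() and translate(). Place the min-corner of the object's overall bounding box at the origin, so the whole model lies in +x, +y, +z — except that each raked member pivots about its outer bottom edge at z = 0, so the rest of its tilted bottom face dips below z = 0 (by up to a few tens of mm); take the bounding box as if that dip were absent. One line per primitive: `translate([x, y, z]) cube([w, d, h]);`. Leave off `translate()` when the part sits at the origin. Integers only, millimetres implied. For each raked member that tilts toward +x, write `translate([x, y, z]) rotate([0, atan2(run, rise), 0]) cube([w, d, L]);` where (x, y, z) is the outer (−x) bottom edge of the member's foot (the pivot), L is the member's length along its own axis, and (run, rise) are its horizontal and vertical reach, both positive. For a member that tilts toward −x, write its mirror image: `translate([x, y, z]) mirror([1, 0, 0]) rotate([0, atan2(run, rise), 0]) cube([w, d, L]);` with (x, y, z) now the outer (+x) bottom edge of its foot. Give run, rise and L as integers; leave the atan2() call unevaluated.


translate([384, 0, 720]) cube([86, 1025, 52]);
translate([0, 44, 0]) rotate([0, atan2(384, 720), 0]) cube([35, 38, 816]);
translate([854, 44, 0]) mirror([1, 0, 0]) rotate([0, atan2(384, 720), 0]) cube([35, 38, 816]);
translate([0, 943, 0]) rotate([0, atan2(384, 720), 0]) cube([35, 38, 816]);
translate([854, 943, 0]) mirror([1, 0, 0]) rotate([0, atan2(384, 720), 0]) cube([35, 38, 816]);


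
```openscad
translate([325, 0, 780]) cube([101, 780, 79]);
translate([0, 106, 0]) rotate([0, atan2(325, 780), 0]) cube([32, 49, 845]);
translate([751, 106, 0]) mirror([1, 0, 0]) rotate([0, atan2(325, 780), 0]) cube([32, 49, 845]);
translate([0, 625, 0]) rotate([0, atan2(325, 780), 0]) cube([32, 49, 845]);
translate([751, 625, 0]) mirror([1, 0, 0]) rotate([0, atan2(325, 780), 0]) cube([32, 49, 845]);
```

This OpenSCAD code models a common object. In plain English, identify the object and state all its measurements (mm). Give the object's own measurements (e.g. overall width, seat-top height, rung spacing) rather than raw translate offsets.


A sawhorse. A 101×780×79 mm beam (x, y, z) sits on two A-frame leg pairs. Each pair is two raked legs of 32×49 mm section (49 mm along y) splaying symmetrically in x. Each leg rises 780 mm vertically over 325 mm of horizontal reach and is 845 mm long along its own axis. Every leg's outer bottom edge rests on the floor and its outer top edge meets a bottom edge of the beam — the left legs (tilting toward +x) meet the beam's −x bottom edge, the right legs (their mirror images, tilting toward −x) meet its +x bottom edge — so the leg tops tuck under the beam, the beam's underside is 780 mm above the floor, and the feet are 751 mm apart outside-to-outside with the beam centred between them. The two leg pairs are set in 106 mm from either end of the beam.


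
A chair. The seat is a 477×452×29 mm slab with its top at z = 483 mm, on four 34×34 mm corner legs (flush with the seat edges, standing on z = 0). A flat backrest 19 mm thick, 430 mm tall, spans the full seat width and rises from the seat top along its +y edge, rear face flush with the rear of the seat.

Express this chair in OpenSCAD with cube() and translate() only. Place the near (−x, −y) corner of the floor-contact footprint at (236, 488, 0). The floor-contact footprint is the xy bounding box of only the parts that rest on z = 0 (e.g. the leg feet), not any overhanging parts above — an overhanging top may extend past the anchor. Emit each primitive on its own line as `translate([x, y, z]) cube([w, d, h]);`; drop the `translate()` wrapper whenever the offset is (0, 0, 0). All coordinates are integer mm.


translate([236, 488, 454]) cube([477, 452, 29]);
translate([236, 488, 0]) cube([34, 34, 454]);
translate([679, 488, 0]) cube([34, 34, 454]);
translate([236, 906, 0]) cube([34, 34, 454]);
translate([679, 906, 0]) cube([34, 34, 454]);
translate([236, 921, 483]) cube([477, 19, 430]);


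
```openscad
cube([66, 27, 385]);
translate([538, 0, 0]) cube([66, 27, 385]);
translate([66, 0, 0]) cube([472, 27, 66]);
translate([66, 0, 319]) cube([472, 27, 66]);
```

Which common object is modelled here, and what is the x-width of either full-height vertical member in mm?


A picture frame. The border width is 66 mm.

Four thin pieces enclosing a rectangular opening — a picture frame. The two full-height stiles are 385 mm tall; the top rail sits at z = 319 and is 66 mm tall, so the border above the opening is 385 − 319 = 66 mm, matching the stile x-width.


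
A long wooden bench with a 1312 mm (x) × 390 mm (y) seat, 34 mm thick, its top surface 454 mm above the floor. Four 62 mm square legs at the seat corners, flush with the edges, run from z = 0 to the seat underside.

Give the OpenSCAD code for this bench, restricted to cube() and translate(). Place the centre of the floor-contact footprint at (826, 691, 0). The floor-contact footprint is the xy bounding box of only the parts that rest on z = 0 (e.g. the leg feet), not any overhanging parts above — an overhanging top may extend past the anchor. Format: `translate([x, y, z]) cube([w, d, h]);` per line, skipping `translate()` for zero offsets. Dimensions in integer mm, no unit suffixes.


translate([170, 496, 420]) cube([1312, 390, 34]);
translate([170, 496, 0]) cube([62, 62, 420]);
translate([170, 824, 0]) cube([62, 62, 420]);
translate([1420, 496, 0]) cube([62, 62, 420]);
translate([1420, 824, 0]) cube([62, 62, 420]);


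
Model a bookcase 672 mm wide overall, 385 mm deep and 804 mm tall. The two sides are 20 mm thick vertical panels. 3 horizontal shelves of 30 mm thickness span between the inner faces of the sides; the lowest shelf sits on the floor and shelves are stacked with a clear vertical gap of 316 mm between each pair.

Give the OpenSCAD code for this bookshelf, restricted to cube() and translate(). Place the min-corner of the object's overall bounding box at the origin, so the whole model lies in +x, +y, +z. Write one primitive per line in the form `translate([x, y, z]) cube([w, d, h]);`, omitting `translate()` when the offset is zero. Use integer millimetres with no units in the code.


cube([20, 385, 804]);
translate([652, 0, 0]) cube([20, 385, 804]);
translate([20, 0, 0]) cube([632, 385, 30]);
translate([20, 0, 346]) cube([632, 385, 30]);
translate([20, 0, 692]) cube([632, 385, 30]);


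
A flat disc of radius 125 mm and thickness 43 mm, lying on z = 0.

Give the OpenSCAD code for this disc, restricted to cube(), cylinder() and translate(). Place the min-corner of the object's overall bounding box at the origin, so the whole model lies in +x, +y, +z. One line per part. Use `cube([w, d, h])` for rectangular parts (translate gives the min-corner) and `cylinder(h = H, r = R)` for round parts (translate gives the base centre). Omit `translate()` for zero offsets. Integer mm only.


translate([125, 125, 0]) cylinder(h = 43, r = 125);


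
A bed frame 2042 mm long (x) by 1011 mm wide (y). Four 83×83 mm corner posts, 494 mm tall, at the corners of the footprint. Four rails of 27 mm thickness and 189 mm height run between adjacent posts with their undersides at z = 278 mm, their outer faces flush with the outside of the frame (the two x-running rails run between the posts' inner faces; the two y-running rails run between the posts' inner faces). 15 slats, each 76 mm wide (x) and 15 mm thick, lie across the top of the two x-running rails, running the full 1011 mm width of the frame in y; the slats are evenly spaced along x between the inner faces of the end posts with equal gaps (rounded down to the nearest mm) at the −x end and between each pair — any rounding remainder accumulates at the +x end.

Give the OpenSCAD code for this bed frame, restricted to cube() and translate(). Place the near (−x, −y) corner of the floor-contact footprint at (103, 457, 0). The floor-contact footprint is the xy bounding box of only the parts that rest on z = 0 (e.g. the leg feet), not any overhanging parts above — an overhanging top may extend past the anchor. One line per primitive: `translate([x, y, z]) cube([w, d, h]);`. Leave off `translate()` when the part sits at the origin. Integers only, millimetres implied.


translate([103, 457, 0]) cube([83, 83, 494]);
translate([103, 1385, 0]) cube([83, 83, 494]);
translate([2062, 457, 0]) cube([83, 83, 494]);
translate([2062, 1385, 0]) cube([83, 83, 494]);
translate([186, 457, 278]) cube([1876, 27, 189]);
translate([186, 1441, 278]) cube([1876, 27, 189]);
translate([103, 540, 278]) cube([27, 845, 189]);
translate([2118, 540, 278]) cube([27, 845, 189]);
translate([232, 457, 467]) cube([76, 1011, 15]);
translate([354, 457, 467]) cube([76, 1011, 15]);
translate([476, 457, 467]) cube([76, 1011, 15]);
translate([598, 457, 467]) cube([76, 1011, 15]);
translate([720, 457, 467]) cube([76, 1011, 15]);
translate([842, 457, 467]) cube([76, 1011, 15]);
translate([964, 457, 467]) cube([76, 1011, 15]);
translate([1086, 457, 467]) cube([76, 1011, 15]);
translate([1208, 457, 467]) cube([76, 1011, 15]);
translate([1330, 457, 467]) cube([76, 1011, 15]);
translate([1452, 457, 467]) cube([76, 1011, 15]);
translate([1574, 457, 467]) cube([76, 1011, 15]);
translate([1696, 457, 467]) cube([76, 1011, 15]);
translate([1818, 457, 467]) cube([76, 1011, 15]);
translate([1940, 457, 467]) cube([76, 1011, 15]);


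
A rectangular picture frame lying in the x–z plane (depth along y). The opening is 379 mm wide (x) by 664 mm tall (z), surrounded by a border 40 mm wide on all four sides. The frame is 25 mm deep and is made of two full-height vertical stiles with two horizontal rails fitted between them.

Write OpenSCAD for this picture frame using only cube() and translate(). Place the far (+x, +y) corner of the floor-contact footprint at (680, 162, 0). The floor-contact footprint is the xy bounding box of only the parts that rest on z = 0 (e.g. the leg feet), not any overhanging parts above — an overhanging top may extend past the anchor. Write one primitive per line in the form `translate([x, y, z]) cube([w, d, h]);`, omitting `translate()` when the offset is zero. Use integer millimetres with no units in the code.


translate([221, 137, 0]) cube([40, 25, 744]);
translate([640, 137, 0]) cube([40, 25, 744]);
translate([261, 137, 0]) cube([379, 25, 40]);
translate([261, 137, 704]) cube([379, 25, 40]);


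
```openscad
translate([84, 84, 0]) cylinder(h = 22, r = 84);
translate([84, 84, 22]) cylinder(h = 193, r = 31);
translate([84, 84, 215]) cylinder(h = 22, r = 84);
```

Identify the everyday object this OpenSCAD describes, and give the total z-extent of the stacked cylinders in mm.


A spool. The overall height is 237 mm.

Three coaxial cylinders, large–small–large — a spool. Two 22 mm flanges and a 193 mm core give 22 + 193 + 22 = 237 mm.


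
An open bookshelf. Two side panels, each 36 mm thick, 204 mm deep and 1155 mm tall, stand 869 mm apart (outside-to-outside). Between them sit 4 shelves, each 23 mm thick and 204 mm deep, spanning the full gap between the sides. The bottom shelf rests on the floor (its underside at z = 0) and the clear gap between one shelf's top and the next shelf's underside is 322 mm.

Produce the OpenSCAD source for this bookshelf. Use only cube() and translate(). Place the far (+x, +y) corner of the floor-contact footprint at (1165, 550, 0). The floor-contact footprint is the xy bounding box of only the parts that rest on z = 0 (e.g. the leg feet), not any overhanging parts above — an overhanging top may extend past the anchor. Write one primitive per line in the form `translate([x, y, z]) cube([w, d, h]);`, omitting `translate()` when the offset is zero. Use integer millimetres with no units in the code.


translate([296, 346, 0]) cube([36, 204, 1155]);
translate([1129, 346, 0]) cube([36, 204, 1155]);
translate([332, 346, 0]) cube([797, 204, 23]);
translate([332, 346, 345]) cube([797, 204, 23]);
translate([332, 346, 690]) cube([797, 204, 23]);
translate([332, 346, 1035]) cube([797, 204, 23]);


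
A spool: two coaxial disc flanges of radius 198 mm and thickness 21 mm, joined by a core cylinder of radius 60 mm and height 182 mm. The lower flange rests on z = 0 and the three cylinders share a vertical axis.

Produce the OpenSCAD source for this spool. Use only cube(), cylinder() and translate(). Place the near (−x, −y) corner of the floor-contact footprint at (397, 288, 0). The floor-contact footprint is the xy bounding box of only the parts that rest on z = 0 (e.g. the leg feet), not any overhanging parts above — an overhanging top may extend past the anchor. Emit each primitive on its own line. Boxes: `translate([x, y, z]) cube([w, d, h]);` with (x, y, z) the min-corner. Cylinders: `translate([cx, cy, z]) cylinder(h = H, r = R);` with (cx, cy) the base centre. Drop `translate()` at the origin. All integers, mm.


translate([595, 486, 0]) cylinder(h = 21, r = 198);
translate([595, 486, 21]) cylinder(h = 182, r = 60);
translate([595, 486, 203]) cylinder(h = 21, r = 198);


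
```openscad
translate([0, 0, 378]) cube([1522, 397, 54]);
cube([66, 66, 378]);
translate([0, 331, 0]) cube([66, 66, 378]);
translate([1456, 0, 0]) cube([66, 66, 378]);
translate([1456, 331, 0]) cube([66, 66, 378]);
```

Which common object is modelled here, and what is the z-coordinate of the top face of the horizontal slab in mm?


A bench. The seat-top height is 432 mm.

A long slab on four corner posts — a bench. The slab sits at z = 378 with thickness 54, so the top is 378 + 54 = 432 mm.


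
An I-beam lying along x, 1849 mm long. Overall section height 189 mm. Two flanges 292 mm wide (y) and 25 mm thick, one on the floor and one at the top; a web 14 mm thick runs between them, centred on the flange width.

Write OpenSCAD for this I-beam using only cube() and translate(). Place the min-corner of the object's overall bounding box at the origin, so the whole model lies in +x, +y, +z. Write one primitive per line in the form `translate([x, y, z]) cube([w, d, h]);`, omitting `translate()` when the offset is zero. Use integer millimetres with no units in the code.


cube([1849, 292, 25]);
translate([0, 139, 25]) cube([1849, 14, 139]);
translate([0, 0, 164]) cube([1849, 292, 25]);


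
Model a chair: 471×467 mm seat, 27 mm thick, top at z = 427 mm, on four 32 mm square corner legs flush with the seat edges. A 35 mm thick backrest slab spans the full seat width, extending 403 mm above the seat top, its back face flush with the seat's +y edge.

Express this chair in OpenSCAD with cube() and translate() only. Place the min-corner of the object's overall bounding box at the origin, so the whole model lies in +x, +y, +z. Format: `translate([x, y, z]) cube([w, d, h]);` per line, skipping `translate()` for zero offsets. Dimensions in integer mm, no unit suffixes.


translate([0, 0, 400]) cube([471, 467, 27]);
cube([32, 32, 400]);
translate([439, 0, 0]) cube([32, 32, 400]);
translate([0, 435, 0]) cube([32, 32, 400]);
translate([439, 435, 0]) cube([32, 32, 400]);
translate([0, 432, 427]) cube([471, 35, 403]);


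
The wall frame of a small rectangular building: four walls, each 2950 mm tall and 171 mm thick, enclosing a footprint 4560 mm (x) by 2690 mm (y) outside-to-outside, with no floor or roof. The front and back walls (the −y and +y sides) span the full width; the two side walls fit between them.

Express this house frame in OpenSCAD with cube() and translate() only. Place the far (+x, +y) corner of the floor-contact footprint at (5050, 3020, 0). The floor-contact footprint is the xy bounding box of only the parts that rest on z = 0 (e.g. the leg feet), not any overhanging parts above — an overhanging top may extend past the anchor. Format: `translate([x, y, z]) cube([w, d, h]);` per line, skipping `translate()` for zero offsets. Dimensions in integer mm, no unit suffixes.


translate([490, 330, 0]) cube([4560, 171, 2950]);
translate([490, 2849, 0]) cube([4560, 171, 2950]);
translate([490, 501, 0]) cube([171, 2348, 2950]);
translate([4879, 501, 0]) cube([171, 2348, 2950]);


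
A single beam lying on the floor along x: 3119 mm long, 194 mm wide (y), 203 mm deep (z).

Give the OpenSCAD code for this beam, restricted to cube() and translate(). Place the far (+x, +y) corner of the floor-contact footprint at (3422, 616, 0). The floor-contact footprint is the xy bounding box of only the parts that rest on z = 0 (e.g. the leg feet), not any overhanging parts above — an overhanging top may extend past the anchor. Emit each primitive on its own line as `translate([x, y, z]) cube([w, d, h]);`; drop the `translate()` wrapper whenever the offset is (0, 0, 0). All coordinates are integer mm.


translate([303, 422, 0]) cube([3119, 194, 203]);


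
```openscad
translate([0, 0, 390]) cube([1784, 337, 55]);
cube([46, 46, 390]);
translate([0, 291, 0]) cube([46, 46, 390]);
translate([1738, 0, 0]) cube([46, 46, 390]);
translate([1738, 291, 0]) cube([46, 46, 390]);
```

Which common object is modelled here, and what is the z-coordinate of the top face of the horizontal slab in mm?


A bench. The seat-top height is 445 mm.

A long slab on four corner posts — a bench. The slab sits at z = 390 with thickness 55, so the top is 390 + 55 = 445 mm.


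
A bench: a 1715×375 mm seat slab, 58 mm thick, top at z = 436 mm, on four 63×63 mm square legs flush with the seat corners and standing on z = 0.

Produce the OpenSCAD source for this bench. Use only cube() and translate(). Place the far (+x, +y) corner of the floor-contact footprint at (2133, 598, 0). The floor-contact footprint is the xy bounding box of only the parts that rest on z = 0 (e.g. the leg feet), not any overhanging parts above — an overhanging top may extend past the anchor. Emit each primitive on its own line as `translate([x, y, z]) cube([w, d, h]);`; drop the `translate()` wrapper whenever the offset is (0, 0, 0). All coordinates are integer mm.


translate([418, 223, 378]) cube([1715, 375, 58]);
translate([418, 223, 0]) cube([63, 63, 378]);
translate([418, 535, 0]) cube([63, 63, 378]);
translate([2070, 223, 0]) cube([63, 63, 378]);
translate([2070, 535, 0]) cube([63, 63, 378]);


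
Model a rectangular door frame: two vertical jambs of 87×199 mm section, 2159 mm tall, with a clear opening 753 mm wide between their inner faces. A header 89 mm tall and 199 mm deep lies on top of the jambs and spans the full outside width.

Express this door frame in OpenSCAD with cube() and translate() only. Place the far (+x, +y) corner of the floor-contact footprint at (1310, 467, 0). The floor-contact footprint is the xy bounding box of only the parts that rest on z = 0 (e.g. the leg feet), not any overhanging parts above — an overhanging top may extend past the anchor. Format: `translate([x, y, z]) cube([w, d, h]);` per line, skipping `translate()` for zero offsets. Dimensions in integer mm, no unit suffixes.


translate([383, 268, 0]) cube([87, 199, 2159]);
translate([1223, 268, 0]) cube([87, 199, 2159]);
translate([383, 268, 2159]) cube([927, 199, 89]);


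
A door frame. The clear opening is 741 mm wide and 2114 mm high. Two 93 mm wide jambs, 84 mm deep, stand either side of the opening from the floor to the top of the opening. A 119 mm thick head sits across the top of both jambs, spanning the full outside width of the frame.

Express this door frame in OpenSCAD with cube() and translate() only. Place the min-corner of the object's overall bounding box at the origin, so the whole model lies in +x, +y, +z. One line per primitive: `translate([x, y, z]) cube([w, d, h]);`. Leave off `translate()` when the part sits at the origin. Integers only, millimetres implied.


cube([93, 84, 2114]);
translate([834, 0, 0]) cube([93, 84, 2114]);
translate([0, 0, 2114]) cube([927, 84, 119]);


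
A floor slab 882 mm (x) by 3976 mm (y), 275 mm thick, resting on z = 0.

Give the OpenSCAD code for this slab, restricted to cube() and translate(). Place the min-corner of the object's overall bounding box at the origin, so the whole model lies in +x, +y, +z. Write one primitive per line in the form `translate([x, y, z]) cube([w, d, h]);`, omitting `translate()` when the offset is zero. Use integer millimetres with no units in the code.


cube([882, 3976, 275]);


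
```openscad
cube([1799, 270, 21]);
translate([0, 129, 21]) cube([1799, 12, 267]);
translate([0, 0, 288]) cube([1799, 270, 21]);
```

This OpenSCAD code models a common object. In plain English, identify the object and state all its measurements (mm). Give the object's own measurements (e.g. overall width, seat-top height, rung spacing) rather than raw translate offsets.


An I-beam lying along x, 1799 mm long. Overall section height 309 mm. Two flanges 270 mm wide (y) and 21 mm thick, one on the floor and one at the top; a web 12 mm thick runs between them, centred on the flange width.


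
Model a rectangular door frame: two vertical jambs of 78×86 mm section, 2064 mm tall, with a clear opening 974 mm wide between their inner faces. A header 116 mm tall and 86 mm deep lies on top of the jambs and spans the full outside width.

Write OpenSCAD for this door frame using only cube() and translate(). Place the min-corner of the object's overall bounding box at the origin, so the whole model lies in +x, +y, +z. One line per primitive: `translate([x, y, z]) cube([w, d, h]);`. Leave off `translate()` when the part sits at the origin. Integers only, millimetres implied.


cube([78, 86, 2064]);
translate([1052, 0, 0]) cube([78, 86, 2064]);
translate([0, 0, 2064]) cube([1130, 86, 116]);


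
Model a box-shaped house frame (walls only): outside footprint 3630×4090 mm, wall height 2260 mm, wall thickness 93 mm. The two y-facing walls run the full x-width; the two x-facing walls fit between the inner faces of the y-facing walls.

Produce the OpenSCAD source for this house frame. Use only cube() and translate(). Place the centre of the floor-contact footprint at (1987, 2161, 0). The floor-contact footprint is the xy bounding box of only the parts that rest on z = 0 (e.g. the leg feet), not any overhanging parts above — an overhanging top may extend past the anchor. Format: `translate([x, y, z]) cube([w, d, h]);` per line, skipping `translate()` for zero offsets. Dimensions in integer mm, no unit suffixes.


translate([172, 116, 0]) cube([3630, 93, 2260]);
translate([172, 4113, 0]) cube([3630, 93, 2260]);
translate([172, 209, 0]) cube([93, 3904, 2260]);
translate([3709, 209, 0]) cube([93, 3904, 2260]);


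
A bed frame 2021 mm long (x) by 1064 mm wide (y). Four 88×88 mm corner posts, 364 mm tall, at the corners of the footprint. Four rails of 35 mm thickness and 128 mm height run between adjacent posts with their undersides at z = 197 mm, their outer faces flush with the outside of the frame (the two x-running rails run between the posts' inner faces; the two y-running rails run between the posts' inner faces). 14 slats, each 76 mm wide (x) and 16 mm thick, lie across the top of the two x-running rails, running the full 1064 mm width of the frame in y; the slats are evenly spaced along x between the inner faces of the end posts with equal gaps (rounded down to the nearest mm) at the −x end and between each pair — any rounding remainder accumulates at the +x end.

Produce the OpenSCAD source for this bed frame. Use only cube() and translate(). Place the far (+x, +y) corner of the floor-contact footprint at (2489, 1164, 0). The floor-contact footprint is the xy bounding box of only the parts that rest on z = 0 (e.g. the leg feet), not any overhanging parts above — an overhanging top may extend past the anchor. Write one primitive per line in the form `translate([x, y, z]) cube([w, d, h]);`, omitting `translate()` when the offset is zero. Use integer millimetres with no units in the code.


translate([468, 100, 0]) cube([88, 88, 364]);
translate([468, 1076, 0]) cube([88, 88, 364]);
translate([2401, 100, 0]) cube([88, 88, 364]);
translate([2401, 1076, 0]) cube([88, 88, 364]);
translate([556, 100, 197]) cube([1845, 35, 128]);
translate([556, 1129, 197]) cube([1845, 35, 128]);
translate([468, 188, 197]) cube([35, 888, 128]);
translate([2454, 188, 197]) cube([35, 888, 128]);
translate([608, 100, 325]) cube([76, 1064, 16]);
translate([736, 100, 325]) cube([76, 1064, 16]);
translate([864, 100, 325]) cube([76, 1064, 16]);
translate([992, 100, 325]) cube([76, 1064, 16]);
translate([1120, 100, 325]) cube([76, 1064, 16]);
translate([1248, 100, 325]) cube([76, 1064, 16]);
translate([1376, 100, 325]) cube([76, 1064, 16]);
translate([1504, 100, 325]) cube([76, 1064, 16]);
translate([1632, 100, 325]) cube([76, 1064, 16]);
translate([1760, 100, 325]) cube([76, 1064, 16]);
translate([1888, 100, 325]) cube([76, 1064, 16]);
translate([2016, 100, 325]) cube([76, 1064, 16]);
translate([2144, 100, 325]) cube([76, 1064, 16]);
translate([2272, 100, 325]) cube([76, 1064, 16]);


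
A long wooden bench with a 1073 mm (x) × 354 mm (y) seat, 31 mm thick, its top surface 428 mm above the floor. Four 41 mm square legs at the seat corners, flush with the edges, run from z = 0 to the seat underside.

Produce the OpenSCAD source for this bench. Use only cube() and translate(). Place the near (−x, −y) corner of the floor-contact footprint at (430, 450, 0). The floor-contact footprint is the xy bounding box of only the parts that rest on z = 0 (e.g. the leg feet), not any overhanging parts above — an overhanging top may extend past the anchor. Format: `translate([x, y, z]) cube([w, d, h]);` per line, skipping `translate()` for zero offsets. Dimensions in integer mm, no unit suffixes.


translate([430, 450, 397]) cube([1073, 354, 31]);
translate([430, 450, 0]) cube([41, 41, 397]);
translate([430, 763, 0]) cube([41, 41, 397]);
translate([1462, 450, 0]) cube([41, 41, 397]);
translate([1462, 763, 0]) cube([41, 41, 397]);


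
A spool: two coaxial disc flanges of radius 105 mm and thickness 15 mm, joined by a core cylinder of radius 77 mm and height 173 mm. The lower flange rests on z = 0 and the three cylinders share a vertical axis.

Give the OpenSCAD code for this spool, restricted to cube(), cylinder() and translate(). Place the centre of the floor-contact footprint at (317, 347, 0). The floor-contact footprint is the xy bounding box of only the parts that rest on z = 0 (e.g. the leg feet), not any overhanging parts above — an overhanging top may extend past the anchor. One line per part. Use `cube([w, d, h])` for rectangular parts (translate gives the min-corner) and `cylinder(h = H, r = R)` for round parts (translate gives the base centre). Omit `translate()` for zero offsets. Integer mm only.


translate([317, 347, 0]) cylinder(h = 15, r = 105);
translate([317, 347, 15]) cylinder(h = 173, r = 77);
translate([317, 347, 188]) cylinder(h = 15, r = 105);


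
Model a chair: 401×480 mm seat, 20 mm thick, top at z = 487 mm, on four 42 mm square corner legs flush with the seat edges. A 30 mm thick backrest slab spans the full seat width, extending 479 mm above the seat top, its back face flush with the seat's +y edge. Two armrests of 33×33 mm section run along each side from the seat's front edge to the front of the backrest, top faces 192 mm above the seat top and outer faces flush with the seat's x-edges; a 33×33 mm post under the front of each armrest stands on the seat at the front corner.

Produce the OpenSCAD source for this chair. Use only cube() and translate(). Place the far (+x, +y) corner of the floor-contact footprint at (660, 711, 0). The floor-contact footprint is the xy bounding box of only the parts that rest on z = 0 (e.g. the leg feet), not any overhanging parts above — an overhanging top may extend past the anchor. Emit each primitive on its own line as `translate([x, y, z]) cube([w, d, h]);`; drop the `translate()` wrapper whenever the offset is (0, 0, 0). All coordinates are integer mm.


// leg_h = 487 - 20 = 467
// arm post h = 192 - 33 = 159
translate([259, 231, 467]) cube([401, 480, 20]);
translate([259, 231, 0]) cube([42, 42, 467]);
translate([618, 231, 0]) cube([42, 42, 467]);
translate([259, 669, 0]) cube([42, 42, 467]);
translate([618, 669, 0]) cube([42, 42, 467]);
translate([259, 681, 487]) cube([401, 30, 479]);
translate([259, 231, 646]) cube([33, 450, 33]);
translate([627, 231, 646]) cube([33, 450, 33]);
translate([259, 231, 487]) cube([33, 33, 159]);
translate([627, 231, 487]) cube([33, 33, 159]);
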